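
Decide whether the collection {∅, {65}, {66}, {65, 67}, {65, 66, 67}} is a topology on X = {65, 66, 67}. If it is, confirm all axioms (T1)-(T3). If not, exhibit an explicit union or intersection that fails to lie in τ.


τ is NOT a topology on X.

Axiom (T1): ∅ ∈ τ? Yes; X ∈ τ? Yes.
Axiom (T2/T3): check pairwise unions and intersections of members of τ.
Counterexample for (T2): {65} ∪ {66} = {65, 66} ∉ τ. Therefore τ is NOT a topology.


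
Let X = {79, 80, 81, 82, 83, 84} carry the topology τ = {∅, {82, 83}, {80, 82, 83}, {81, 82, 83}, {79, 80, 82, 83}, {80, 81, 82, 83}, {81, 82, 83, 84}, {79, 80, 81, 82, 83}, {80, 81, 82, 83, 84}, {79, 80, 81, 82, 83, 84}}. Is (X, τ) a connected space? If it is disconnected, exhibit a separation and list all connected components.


(X, τ) is connected.

Find clopen sets (U ∈ τ with X ∖ U ∈ τ):
  U = ∅, X ∖ U = {79, 80, 81, 82, 83, 84} — both open, so U is clopen.
  U = {79, 80, 81, 82, 83, 84}, X ∖ U = ∅ — both open, so U is clopen.
Only trivial clopens (∅ and X) exist, so (X, τ) is connected.
Compute connected components by grouping points that agree on all clopens:
  component: {79, 80, 81, 82, 83, 84}


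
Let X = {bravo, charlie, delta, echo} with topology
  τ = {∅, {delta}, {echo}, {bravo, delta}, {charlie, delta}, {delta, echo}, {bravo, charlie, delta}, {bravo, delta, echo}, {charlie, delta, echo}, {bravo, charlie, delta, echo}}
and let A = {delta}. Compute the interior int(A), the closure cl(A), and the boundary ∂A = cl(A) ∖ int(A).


int(A) = {delta}, cl(A) = {bravo, charlie, delta}, ∂A = {bravo, charlie}.

Closed sets in (X, τ) are complements of opens:
  closed(X, τ) = {∅, {bravo}, {charlie}, {echo}, {bravo, charlie}, {bravo, echo}, {charlie, echo}, {bravo, charlie, delta}, {bravo, charlie, echo}, {bravo, charlie, delta, echo}}.
int(A) = ⋃ {U ∈ τ : U ⊆ A}. Opens contained in A: ∅, {delta}.
Taking the union of these: int(A) = {delta}.
cl(A) = ⋂ {C closed : A ⊆ C}. Closed sets containing A: {bravo, charlie, delta}, {bravo, charlie, delta, echo}.
Intersecting these: cl(A) = {bravo, charlie, delta}.
∂A = cl(A) ∖ int(A) = {bravo, charlie, delta} ∖ {delta} = {bravo, charlie}.


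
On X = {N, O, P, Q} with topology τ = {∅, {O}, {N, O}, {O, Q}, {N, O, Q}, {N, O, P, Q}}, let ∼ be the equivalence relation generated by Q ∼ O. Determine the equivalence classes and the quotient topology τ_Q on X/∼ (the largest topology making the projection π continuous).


X/∼ = {[N], [O=Q], [P]}; |τ_Q| = 4.

Equivalence classes: [N], [O=Q], [P].
Quotient map π: X → X/∼ sends N ↦ [N], O ↦ [O=Q], P ↦ [P], Q ↦ [O=Q].
For each subset V ⊆ X/∼, compute π^{-1}(V) ⊆ X and check whether π^{-1}(V) ∈ τ. V is open in τ_Q iff π^{-1}(V) ∈ τ.
  V = {}: π^{-1}(V) = ∅ ∈ τ ✓.
  V = {[N]}: π^{-1}(V) = {N} ∉ τ ✗.
  V = {[O=Q]}: π^{-1}(V) = {O, Q} ∈ τ ✓.
  V = {[N], [O=Q]}: π^{-1}(V) = {N, O, Q} ∈ τ ✓.
  V = {[P]}: π^{-1}(V) = {P} ∉ τ ✗.
  V = {[N], [P]}: π^{-1}(V) = {N, P} ∉ τ ✗.
  V = {[O=Q], [P]}: π^{-1}(V) = {O, P, Q} ∉ τ ✗.
  V = {[N], [O=Q], [P]}: π^{-1}(V) = {N, O, P, Q} ∈ τ ✓.
Open sets in the quotient: τ_Q = {{}, {[O=Q]}, {[N], [O=Q]}, {[N], [O=Q], [P]}} (4 elements).


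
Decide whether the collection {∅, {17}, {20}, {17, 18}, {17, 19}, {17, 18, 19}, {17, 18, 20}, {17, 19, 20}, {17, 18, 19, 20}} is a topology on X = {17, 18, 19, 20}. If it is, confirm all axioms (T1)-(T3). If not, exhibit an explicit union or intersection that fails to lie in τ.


τ is NOT a topology on X.

Axiom (T1): ∅ ∈ τ? Yes; X ∈ τ? Yes.
Axiom (T2/T3): check pairwise unions and intersections of members of τ.
Counterexample for (T2): {17} ∪ {20} = {17, 20} ∉ τ. Therefore τ is NOT a topology.


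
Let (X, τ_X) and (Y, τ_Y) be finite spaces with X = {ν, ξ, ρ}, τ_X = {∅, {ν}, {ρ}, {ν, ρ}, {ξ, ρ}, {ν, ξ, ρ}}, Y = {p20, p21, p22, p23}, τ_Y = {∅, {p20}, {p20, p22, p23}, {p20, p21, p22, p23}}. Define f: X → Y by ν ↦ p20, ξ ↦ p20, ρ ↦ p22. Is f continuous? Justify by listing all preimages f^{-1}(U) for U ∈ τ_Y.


f is NOT continuous.

Compute f^{-1}(U) for each U ∈ τ_Y:
  U = ∅: f^{-1}(U) = ∅ ∈ τ_X ✓.
  U = {p20}: f^{-1}(U) = {ν, ξ} ∉ τ_X ✗.
  U = {p20, p22, p23}: f^{-1}(U) = {ν, ξ, ρ} ∈ τ_X ✓.
  U = {p20, p21, p22, p23}: f^{-1}(U) = {ν, ξ, ρ} ∈ τ_X ✓.
Found U = {p20} with f^{-1}(U) = {ν, ξ} not in τ_X. Therefore f is NOT continuous.


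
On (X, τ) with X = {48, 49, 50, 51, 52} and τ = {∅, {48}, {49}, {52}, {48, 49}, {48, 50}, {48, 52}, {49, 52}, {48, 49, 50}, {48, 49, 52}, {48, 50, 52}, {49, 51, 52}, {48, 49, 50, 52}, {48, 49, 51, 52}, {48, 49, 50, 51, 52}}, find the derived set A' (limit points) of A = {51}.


A' = ∅

For each x ∈ X, list the open sets U ∈ τ with x ∈ U, then check whether U ∩ (A ∖ {x}) ≠ ∅ for every such U.
  x = 48: open {48} ∋ x has {48} ∩ (A ∖ {48}) = ∅, so x is NOT a limit point.
  x = 49: open {49} ∋ x has {49} ∩ (A ∖ {49}) = ∅, so x is NOT a limit point.
  x = 50: open {48, 50} ∋ x has {48, 50} ∩ (A ∖ {50}) = ∅, so x is NOT a limit point.
  x = 51: open {49, 51, 52} ∋ x has {49, 51, 52} ∩ (A ∖ {51}) = ∅, so x is NOT a limit point.
  x = 52: open {52} ∋ x has {52} ∩ (A ∖ {52}) = ∅, so x is NOT a limit point.
Collecting: A' = ∅.


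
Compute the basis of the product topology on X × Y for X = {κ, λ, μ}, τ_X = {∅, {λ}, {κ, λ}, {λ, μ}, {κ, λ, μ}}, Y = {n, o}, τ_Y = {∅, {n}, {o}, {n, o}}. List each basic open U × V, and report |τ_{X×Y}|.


Basis B = {∅ × ∅, {λ} × {n}, {λ} × {o}, {κ, λ} × {n}, {κ, λ} × {o}, {λ} × {n, o}, {λ, μ} × {n}, {λ, μ} × {o}, {κ, λ, μ} × {n}, {κ, λ, μ} × {o}, {κ, λ} × {n, o}, {λ, μ} × {n, o}, {κ, λ, μ} × {n, o}}; |τ_{X×Y}| = 25.

Enumerate products U × V with U ∈ τ_X, V ∈ τ_Y (deduplicated):
  ∅ × ∅ = {} (∅)
  {λ} × {n} = {(λ,n)}
  {λ} × {o} = {(λ,o)}
  {κ, λ} × {n} = {(κ,n), (λ,n)}
  {κ, λ} × {o} = {(κ,o), (λ,o)}
  {λ} × {n, o} = {(λ,n), (λ,o)}
  {λ, μ} × {n} = {(λ,n), (μ,n)}
  {λ, μ} × {o} = {(λ,o), (μ,o)}
  {κ, λ, μ} × {n} = {(κ,n), (λ,n), (μ,n)}
  {κ, λ, μ} × {o} = {(κ,o), (λ,o), (μ,o)}
  {κ, λ} × {n, o} = {(κ,n), (κ,o), (λ,n), (λ,o)}
  {λ, μ} × {n, o} = {(λ,n), (λ,o), (μ,n), (μ,o)}
  {κ, λ, μ} × {n, o} = {(κ,n), (κ,o), (λ,n), (λ,o), (μ,n), (μ,o)}
These 13 distinct sets form the basis B.
Close under arbitrary unions to get τ_{X×Y}; counting gives |τ_{X×Y}| = 25.


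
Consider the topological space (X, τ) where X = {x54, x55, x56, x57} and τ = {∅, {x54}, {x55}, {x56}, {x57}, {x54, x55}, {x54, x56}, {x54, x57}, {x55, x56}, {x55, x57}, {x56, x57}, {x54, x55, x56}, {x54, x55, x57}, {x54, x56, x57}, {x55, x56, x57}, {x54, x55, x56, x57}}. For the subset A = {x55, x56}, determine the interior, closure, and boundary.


int(A) = {x55, x56}, cl(A) = {x55, x56}, ∂A = ∅.

Closed sets in (X, τ) are complements of opens:
  closed(X, τ) = {∅, {x54}, {x55}, {x56}, {x57}, {x54, x55}, {x54, x56}, {x54, x57}, {x55, x56}, {x55, x57}, {x56, x57}, {x54, x55, x56}, {x54, x55, x57}, {x54, x56, x57}, {x55, x56, x57}, {x54, x55, x56, x57}}.
int(A) = ⋃ {U ∈ τ : U ⊆ A}. Opens contained in A: ∅, {x55}, {x56}, {x55, x56}.
Taking the union of these: int(A) = {x55, x56}.
cl(A) = ⋂ {C closed : A ⊆ C}. Closed sets containing A: {x55, x56}, {x54, x55, x56}, {x55, x56, x57}, {x54, x55, x56, x57}.
Intersecting these: cl(A) = {x55, x56}.
∂A = cl(A) ∖ int(A) = {x55, x56} ∖ {x55, x56} = ∅.


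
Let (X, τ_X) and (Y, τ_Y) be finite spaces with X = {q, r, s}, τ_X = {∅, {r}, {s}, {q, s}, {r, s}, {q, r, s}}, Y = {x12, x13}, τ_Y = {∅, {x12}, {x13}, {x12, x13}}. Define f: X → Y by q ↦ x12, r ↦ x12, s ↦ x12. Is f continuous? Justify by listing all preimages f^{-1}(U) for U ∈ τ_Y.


f IS continuous.

Compute f^{-1}(U) for each U ∈ τ_Y:
  U = ∅: f^{-1}(U) = ∅ ∈ τ_X ✓.
  U = {x12}: f^{-1}(U) = {q, r, s} ∈ τ_X ✓.
  U = {x13}: f^{-1}(U) = ∅ ∈ τ_X ✓.
  U = {x12, x13}: f^{-1}(U) = {q, r, s} ∈ τ_X ✓.
Every preimage lies in τ_X, so f IS continuous.


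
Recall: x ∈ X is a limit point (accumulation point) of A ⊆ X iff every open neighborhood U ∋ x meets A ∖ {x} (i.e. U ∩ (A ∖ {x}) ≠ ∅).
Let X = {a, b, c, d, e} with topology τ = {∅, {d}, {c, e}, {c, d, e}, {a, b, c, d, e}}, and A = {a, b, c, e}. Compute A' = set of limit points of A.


A' = {a, b, c, e}

For each x ∈ X, list the open sets U ∈ τ with x ∈ U, then check whether U ∩ (A ∖ {x}) ≠ ∅ for every such U.
  x = a: opens ∋ x are {a, b, c, d, e}; each meets A ∖ {a}, so x IS a limit point.
  x = b: opens ∋ x are {a, b, c, d, e}; each meets A ∖ {b}, so x IS a limit point.
  x = c: opens ∋ x are {c, e}, {c, d, e}, {a, b, c, d, e}; each meets A ∖ {c}, so x IS a limit point.
  x = d: open {d} ∋ x has {d} ∩ (A ∖ {d}) = ∅, so x is NOT a limit point.
  x = e: opens ∋ x are {c, e}, {c, d, e}, {a, b, c, d, e}; each meets A ∖ {e}, so x IS a limit point.
Collecting: A' = {a, b, c, e}.


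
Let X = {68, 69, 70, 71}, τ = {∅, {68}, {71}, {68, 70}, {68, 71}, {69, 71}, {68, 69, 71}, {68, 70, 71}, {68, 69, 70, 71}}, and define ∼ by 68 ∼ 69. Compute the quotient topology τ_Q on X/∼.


X/∼ = {[68=69], [70], [71]}; |τ_Q| = 4.

Equivalence classes: [68=69], [70], [71].
Quotient map π: X → X/∼ sends 68 ↦ [68=69], 69 ↦ [68=69], 70 ↦ [70], 71 ↦ [71].
For each subset V ⊆ X/∼, compute π^{-1}(V) ⊆ X and check whether π^{-1}(V) ∈ τ. V is open in τ_Q iff π^{-1}(V) ∈ τ.
  V = {}: π^{-1}(V) = ∅ ∈ τ ✓.
  V = {[68=69]}: π^{-1}(V) = {68, 69} ∉ τ ✗.
  V = {[70]}: π^{-1}(V) = {70} ∉ τ ✗.
  V = {[68=69], [70]}: π^{-1}(V) = {68, 69, 70} ∉ τ ✗.
  V = {[71]}: π^{-1}(V) = {71} ∈ τ ✓.
  V = {[68=69], [71]}: π^{-1}(V) = {68, 69, 71} ∈ τ ✓.
  V = {[70], [71]}: π^{-1}(V) = {70, 71} ∉ τ ✗.
  V = {[68=69], [70], [71]}: π^{-1}(V) = {68, 69, 70, 71} ∈ τ ✓.
Open sets in the quotient: τ_Q = {{}, {[71]}, {[68=69], [71]}, {[68=69], [70], [71]}} (4 elements).


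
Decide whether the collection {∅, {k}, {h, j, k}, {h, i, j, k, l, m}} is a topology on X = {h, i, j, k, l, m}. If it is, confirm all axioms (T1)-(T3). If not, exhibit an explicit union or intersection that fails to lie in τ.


τ IS a topology on X.

Axiom (T1): ∅ ∈ τ? Yes; X ∈ τ? Yes.
Axiom (T2/T3): check pairwise unions and intersections of members of τ.
All pairwise intersections and unions checked — each lies in τ. Therefore τ satisfies (T1), (T2), (T3): it IS a topology on X.


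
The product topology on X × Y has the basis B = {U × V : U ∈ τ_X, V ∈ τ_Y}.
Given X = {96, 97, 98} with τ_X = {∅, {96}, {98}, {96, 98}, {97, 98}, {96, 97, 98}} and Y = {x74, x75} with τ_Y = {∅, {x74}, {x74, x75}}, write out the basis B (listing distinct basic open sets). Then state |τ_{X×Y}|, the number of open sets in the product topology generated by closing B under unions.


Basis B = {∅ × ∅, {96} × {x74}, {98} × {x74}, {96} × {x74, x75}, {96, 98} × {x74}, {97, 98} × {x74}, {98} × {x74, x75}, {96, 97, 98} × {x74}, {96, 98} × {x74, x75}, {97, 98} × {x74, x75}, {96, 97, 98} × {x74, x75}}; |τ_{X×Y}| = 18.

Enumerate products U × V with U ∈ τ_X, V ∈ τ_Y (deduplicated):
  ∅ × ∅ = {} (∅)
  {96} × {x74} = {(96,x74)}
  {98} × {x74} = {(98,x74)}
  {96} × {x74, x75} = {(96,x74), (96,x75)}
  {96, 98} × {x74} = {(96,x74), (98,x74)}
  {97, 98} × {x74} = {(97,x74), (98,x74)}
  {98} × {x74, x75} = {(98,x74), (98,x75)}
  {96, 97, 98} × {x74} = {(96,x74), (97,x74), (98,x74)}
  {96, 98} × {x74, x75} = {(96,x74), (96,x75), (98,x74), (98,x75)}
  {97, 98} × {x74, x75} = {(97,x74), (97,x75), (98,x74), (98,x75)}
  {96, 97, 98} × {x74, x75} = {(96,x74), (96,x75), (97,x74), (97,x75), (98,x74), (98,x75)}
These 11 distinct sets form the basis B.
Close under arbitrary unions to get τ_{X×Y}; counting gives |τ_{X×Y}| = 18.


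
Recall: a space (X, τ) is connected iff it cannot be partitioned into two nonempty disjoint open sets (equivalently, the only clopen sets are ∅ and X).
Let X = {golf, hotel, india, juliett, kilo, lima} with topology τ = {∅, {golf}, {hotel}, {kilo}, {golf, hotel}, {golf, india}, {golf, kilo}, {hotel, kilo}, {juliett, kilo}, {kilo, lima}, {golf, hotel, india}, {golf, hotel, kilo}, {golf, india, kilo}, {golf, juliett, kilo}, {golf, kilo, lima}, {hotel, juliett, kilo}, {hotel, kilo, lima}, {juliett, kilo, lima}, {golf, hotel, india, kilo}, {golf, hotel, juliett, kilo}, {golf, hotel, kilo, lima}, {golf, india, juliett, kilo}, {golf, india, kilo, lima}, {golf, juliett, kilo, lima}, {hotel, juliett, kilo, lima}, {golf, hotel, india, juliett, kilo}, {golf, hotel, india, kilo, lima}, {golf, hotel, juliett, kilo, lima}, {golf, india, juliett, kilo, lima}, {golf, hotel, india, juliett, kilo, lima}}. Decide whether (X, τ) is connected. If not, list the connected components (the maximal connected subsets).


(X, τ) is disconnected; components = [{hotel}, {golf, india}, {juliett, kilo, lima}].

Find clopen sets (U ∈ τ with X ∖ U ∈ τ):
  U = ∅, X ∖ U = {golf, hotel, india, juliett, kilo, lima} — both open, so U is clopen.
  U = {hotel}, X ∖ U = {golf, india, juliett, kilo, lima} — both open, so U is clopen.
  U = {golf, india}, X ∖ U = {hotel, juliett, kilo, lima} — both open, so U is clopen.
  U = {golf, hotel, india}, X ∖ U = {juliett, kilo, lima} — both open, so U is clopen.
  U = {juliett, kilo, lima}, X ∖ U = {golf, hotel, india} — both open, so U is clopen.
  U = {hotel, juliett, kilo, lima}, X ∖ U = {golf, india} — both open, so U is clopen.
  U = {golf, india, juliett, kilo, lima}, X ∖ U = {hotel} — both open, so U is clopen.
  U = {golf, hotel, india, juliett, kilo, lima}, X ∖ U = ∅ — both open, so U is clopen.
Nontrivial clopen(s) exist: e.g. {hotel}. So (X, τ) is disconnected.
Compute connected components by grouping points that agree on all clopens:
  component: {hotel}
  component: {golf, india}
  component: {juliett, kilo, lima}


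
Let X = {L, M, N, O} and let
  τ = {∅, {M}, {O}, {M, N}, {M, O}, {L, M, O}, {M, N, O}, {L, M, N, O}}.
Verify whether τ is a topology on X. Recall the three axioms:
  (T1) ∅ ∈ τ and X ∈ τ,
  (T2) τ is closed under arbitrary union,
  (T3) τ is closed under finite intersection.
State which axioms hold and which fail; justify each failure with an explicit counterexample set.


τ IS a topology on X.

Axiom (T1): ∅ ∈ τ? Yes; X ∈ τ? Yes.
Axiom (T2/T3): check pairwise unions and intersections of members of τ.
All pairwise intersections and unions checked — each lies in τ. Therefore τ satisfies (T1), (T2), (T3): it IS a topology on X.


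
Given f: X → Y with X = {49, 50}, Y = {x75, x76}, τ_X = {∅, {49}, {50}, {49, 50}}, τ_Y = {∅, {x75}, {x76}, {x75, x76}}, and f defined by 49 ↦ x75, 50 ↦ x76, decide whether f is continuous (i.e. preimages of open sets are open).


f IS continuous.

Compute f^{-1}(U) for each U ∈ τ_Y:
  U = ∅: f^{-1}(U) = ∅ ∈ τ_X ✓.
  U = {x75}: f^{-1}(U) = {49} ∈ τ_X ✓.
  U = {x76}: f^{-1}(U) = {50} ∈ τ_X ✓.
  U = {x75, x76}: f^{-1}(U) = {49, 50} ∈ τ_X ✓.
Every preimage lies in τ_X, so f IS continuous.


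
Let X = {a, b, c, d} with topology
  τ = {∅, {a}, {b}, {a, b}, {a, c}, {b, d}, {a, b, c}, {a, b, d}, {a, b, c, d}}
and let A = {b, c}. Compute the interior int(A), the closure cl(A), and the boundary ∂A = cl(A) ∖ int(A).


int(A) = {b}, cl(A) = {b, c, d}, ∂A = {c, d}.

Closed sets in (X, τ) are complements of opens:
  closed(X, τ) = {∅, {c}, {d}, {a, c}, {b, d}, {c, d}, {a, c, d}, {b, c, d}, {a, b, c, d}}.
int(A) = ⋃ {U ∈ τ : U ⊆ A}. Opens contained in A: ∅, {b}.
Taking the union of these: int(A) = {b}.
cl(A) = ⋂ {C closed : A ⊆ C}. Closed sets containing A: {b, c, d}, {a, b, c, d}.
Intersecting these: cl(A) = {b, c, d}.
∂A = cl(A) ∖ int(A) = {b, c, d} ∖ {b} = {c, d}.


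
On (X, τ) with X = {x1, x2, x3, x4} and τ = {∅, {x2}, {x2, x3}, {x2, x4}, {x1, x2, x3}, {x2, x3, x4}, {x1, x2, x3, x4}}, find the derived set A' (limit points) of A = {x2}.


A' = {x1, x3, x4}

For each x ∈ X, list the open sets U ∈ τ with x ∈ U, then check whether U ∩ (A ∖ {x}) ≠ ∅ for every such U.
  x = x1: opens ∋ x are {x1, x2, x3}, {x1, x2, x3, x4}; each meets A ∖ {x1}, so x IS a limit point.
  x = x2: open {x2} ∋ x has {x2} ∩ (A ∖ {x2}) = ∅, so x is NOT a limit point.
  x = x3: opens ∋ x are {x2, x3}, {x1, x2, x3}, {x2, x3, x4}, {x1, x2, x3, x4}; each meets A ∖ {x3}, so x IS a limit point.
  x = x4: opens ∋ x are {x2, x4}, {x2, x3, x4}, {x1, x2, x3, x4}; each meets A ∖ {x4}, so x IS a limit point.
Collecting: A' = {x1, x3, x4}.


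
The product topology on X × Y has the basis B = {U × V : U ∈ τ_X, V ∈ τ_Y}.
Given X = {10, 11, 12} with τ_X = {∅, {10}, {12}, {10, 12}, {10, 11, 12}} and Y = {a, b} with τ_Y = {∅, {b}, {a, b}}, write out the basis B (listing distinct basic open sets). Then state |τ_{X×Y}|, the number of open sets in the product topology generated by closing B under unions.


Basis B = {∅ × ∅, {10} × {b}, {12} × {b}, {10} × {a, b}, {10, 12} × {b}, {12} × {a, b}, {10, 11, 12} × {b}, {10, 12} × {a, b}, {10, 11, 12} × {a, b}}; |τ_{X×Y}| = 14.

Enumerate products U × V with U ∈ τ_X, V ∈ τ_Y (deduplicated):
  ∅ × ∅ = {} (∅)
  {10} × {b} = {(10,b)}
  {12} × {b} = {(12,b)}
  {10} × {a, b} = {(10,a), (10,b)}
  {10, 12} × {b} = {(10,b), (12,b)}
  {12} × {a, b} = {(12,a), (12,b)}
  {10, 11, 12} × {b} = {(10,b), (11,b), (12,b)}
  {10, 12} × {a, b} = {(10,a), (10,b), (12,a), (12,b)}
  {10, 11, 12} × {a, b} = {(10,a), (10,b), (11,a), (11,b), (12,a), (12,b)}
These 9 distinct sets form the basis B.
Close under arbitrary unions to get τ_{X×Y}; counting gives |τ_{X×Y}| = 14.


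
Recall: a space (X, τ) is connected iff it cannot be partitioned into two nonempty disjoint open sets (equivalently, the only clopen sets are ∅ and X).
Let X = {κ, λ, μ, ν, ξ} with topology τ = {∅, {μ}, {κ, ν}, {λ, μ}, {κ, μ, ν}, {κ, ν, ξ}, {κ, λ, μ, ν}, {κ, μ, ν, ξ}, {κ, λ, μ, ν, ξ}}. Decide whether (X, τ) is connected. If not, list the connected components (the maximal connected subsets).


(X, τ) is disconnected; components = [{λ, μ}, {κ, ν, ξ}].

Find clopen sets (U ∈ τ with X ∖ U ∈ τ):
  U = ∅, X ∖ U = {κ, λ, μ, ν, ξ} — both open, so U is clopen.
  U = {λ, μ}, X ∖ U = {κ, ν, ξ} — both open, so U is clopen.
  U = {κ, ν, ξ}, X ∖ U = {λ, μ} — both open, so U is clopen.
  U = {κ, λ, μ, ν, ξ}, X ∖ U = ∅ — both open, so U is clopen.
Nontrivial clopen(s) exist: e.g. {κ, ν, ξ}. So (X, τ) is disconnected.
Compute connected components by grouping points that agree on all clopens:
  component: {λ, μ}
  component: {κ, ν, ξ}


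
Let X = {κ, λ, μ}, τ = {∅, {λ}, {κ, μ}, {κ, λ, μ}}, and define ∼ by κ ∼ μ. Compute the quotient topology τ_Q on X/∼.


X/∼ = {[κ=μ], [λ]}; |τ_Q| = 4.

Equivalence classes: [κ=μ], [λ].
Quotient map π: X → X/∼ sends κ ↦ [κ=μ], λ ↦ [λ], μ ↦ [κ=μ].
For each subset V ⊆ X/∼, compute π^{-1}(V) ⊆ X and check whether π^{-1}(V) ∈ τ. V is open in τ_Q iff π^{-1}(V) ∈ τ.
  V = {}: π^{-1}(V) = ∅ ∈ τ ✓.
  V = {[κ=μ]}: π^{-1}(V) = {κ, μ} ∈ τ ✓.
  V = {[λ]}: π^{-1}(V) = {λ} ∈ τ ✓.
  V = {[κ=μ], [λ]}: π^{-1}(V) = {κ, λ, μ} ∈ τ ✓.
Open sets in the quotient: τ_Q = {{}, {[κ=μ]}, {[λ]}, {[κ=μ], [λ]}} (4 elements).


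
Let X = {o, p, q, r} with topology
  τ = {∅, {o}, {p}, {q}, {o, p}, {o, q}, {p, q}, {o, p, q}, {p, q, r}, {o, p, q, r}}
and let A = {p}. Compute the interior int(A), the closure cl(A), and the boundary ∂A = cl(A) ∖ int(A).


int(A) = {p}, cl(A) = {p, r}, ∂A = {r}.

Closed sets in (X, τ) are complements of opens:
  closed(X, τ) = {∅, {o}, {r}, {o, r}, {p, r}, {q, r}, {o, p, r}, {o, q, r}, {p, q, r}, {o, p, q, r}}.
int(A) = ⋃ {U ∈ τ : U ⊆ A}. Opens contained in A: ∅, {p}.
Taking the union of these: int(A) = {p}.
cl(A) = ⋂ {C closed : A ⊆ C}. Closed sets containing A: {p, r}, {o, p, r}, {p, q, r}, {o, p, q, r}.
Intersecting these: cl(A) = {p, r}.
∂A = cl(A) ∖ int(A) = {p, r} ∖ {p} = {r}.


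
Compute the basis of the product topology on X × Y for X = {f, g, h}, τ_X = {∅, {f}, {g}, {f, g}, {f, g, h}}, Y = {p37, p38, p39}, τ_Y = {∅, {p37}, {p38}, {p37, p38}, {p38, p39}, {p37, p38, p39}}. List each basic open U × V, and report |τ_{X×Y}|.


Basis B = {∅ × ∅, {f} × {p37}, {f} × {p38}, {g} × {p37}, {g} × {p38}, {f} × {p37, p38}, {f, g} × {p37}, {f} × {p38, p39}, {f, g} × {p38}, {g} × {p37, p38}, {g} × {p38, p39}, {f} × {p37, p38, p39}, {f, g, h} × {p37}, {f, g, h} × {p38}, {g} × {p37, p38, p39}, {f, g} × {p37, p38}, {f, g} × {p38, p39}, {f, g} × {p37, p38, p39}, {f, g, h} × {p37, p38}, {f, g, h} × {p38, p39}, {f, g, h} × {p37, p38, p39}}; |τ_{X×Y}| = 70.

Enumerate products U × V with U ∈ τ_X, V ∈ τ_Y (deduplicated):
  ∅ × ∅ = {} (∅)
  {f} × {p37} = {(f,p37)}
  {f} × {p38} = {(f,p38)}
  {g} × {p37} = {(g,p37)}
  {g} × {p38} = {(g,p38)}
  {f} × {p37, p38} = {(f,p37), (f,p38)}
  {f, g} × {p37} = {(f,p37), (g,p37)}
  {f} × {p38, p39} = {(f,p38), (f,p39)}
  {f, g} × {p38} = {(f,p38), (g,p38)}
  {g} × {p37, p38} = {(g,p37), (g,p38)}
  {g} × {p38, p39} = {(g,p38), (g,p39)}
  {f} × {p37, p38, p39} = {(f,p37), (f,p38), (f,p39)}
  {f, g, h} × {p37} = {(f,p37), (g,p37), (h,p37)}
  {f, g, h} × {p38} = {(f,p38), (g,p38), (h,p38)}
  {g} × {p37, p38, p39} = {(g,p37), (g,p38), (g,p39)}
  {f, g} × {p37, p38} = {(f,p37), (f,p38), (g,p37), (g,p38)}
  {f, g} × {p38, p39} = {(f,p38), (f,p39), (g,p38), (g,p39)}
  {f, g} × {p37, p38, p39} = {(f,p37), (f,p38), (f,p39), (g,p37), (g,p38), (g,p39)}
  {f, g, h} × {p37, p38} = {(f,p37), (f,p38), (g,p37), (g,p38), (h,p37), (h,p38)}
  {f, g, h} × {p38, p39} = {(f,p38), (f,p39), (g,p38), (g,p39), (h,p38), (h,p39)}
  {f, g, h} × {p37, p38, p39} = {(f,p37), (f,p38), (f,p39), (g,p37), (g,p38), (g,p39), (h,p37), (h,p38), (h,p39)}
These 21 distinct sets form the basis B.
Close under arbitrary unions to get τ_{X×Y}; counting gives |τ_{X×Y}| = 70.


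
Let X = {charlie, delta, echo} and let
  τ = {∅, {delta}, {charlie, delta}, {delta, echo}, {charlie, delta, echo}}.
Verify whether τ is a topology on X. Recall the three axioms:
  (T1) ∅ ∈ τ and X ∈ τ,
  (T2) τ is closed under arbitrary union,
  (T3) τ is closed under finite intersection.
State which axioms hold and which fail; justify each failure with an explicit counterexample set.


τ IS a topology on X.

Axiom (T1): ∅ ∈ τ? Yes; X ∈ τ? Yes.
Axiom (T2/T3): check pairwise unions and intersections of members of τ.
All pairwise intersections and unions checked — each lies in τ. Therefore τ satisfies (T1), (T2), (T3): it IS a topology on X.


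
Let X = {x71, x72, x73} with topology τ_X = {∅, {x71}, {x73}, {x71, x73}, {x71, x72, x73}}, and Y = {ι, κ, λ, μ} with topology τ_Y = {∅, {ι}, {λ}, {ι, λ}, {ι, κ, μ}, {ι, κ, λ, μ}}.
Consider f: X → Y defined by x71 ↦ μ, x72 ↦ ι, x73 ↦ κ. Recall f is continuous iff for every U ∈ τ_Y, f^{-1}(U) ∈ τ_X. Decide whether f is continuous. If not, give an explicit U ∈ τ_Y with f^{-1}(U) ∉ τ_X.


f is NOT continuous.

Compute f^{-1}(U) for each U ∈ τ_Y:
  U = ∅: f^{-1}(U) = ∅ ∈ τ_X ✓.
  U = {ι}: f^{-1}(U) = {x72} ∉ τ_X ✗.
  U = {λ}: f^{-1}(U) = ∅ ∈ τ_X ✓.
  U = {ι, λ}: f^{-1}(U) = {x72} ∉ τ_X ✗.
  U = {ι, κ, μ}: f^{-1}(U) = {x71, x72, x73} ∈ τ_X ✓.
  U = {ι, κ, λ, μ}: f^{-1}(U) = {x71, x72, x73} ∈ τ_X ✓.
Found U = {ι} with f^{-1}(U) = {x72} not in τ_X. Therefore f is NOT continuous.


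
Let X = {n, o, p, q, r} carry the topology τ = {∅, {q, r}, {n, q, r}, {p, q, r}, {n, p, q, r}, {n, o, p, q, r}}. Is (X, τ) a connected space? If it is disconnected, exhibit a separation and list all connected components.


(X, τ) is connected.

Find clopen sets (U ∈ τ with X ∖ U ∈ τ):
  U = ∅, X ∖ U = {n, o, p, q, r} — both open, so U is clopen.
  U = {n, o, p, q, r}, X ∖ U = ∅ — both open, so U is clopen.
Only trivial clopens (∅ and X) exist, so (X, τ) is connected.
Compute connected components by grouping points that agree on all clopens:
  component: {n, o, p, q, r}


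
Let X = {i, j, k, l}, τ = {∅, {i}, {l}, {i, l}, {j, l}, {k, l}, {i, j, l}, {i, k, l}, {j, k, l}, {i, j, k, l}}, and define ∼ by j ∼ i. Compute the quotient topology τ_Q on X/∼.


X/∼ = {[i=j], [k], [l]}; |τ_Q| = 5.

Equivalence classes: [i=j], [k], [l].
Quotient map π: X → X/∼ sends i ↦ [i=j], j ↦ [i=j], k ↦ [k], l ↦ [l].
For each subset V ⊆ X/∼, compute π^{-1}(V) ⊆ X and check whether π^{-1}(V) ∈ τ. V is open in τ_Q iff π^{-1}(V) ∈ τ.
  V = {}: π^{-1}(V) = ∅ ∈ τ ✓.
  V = {[i=j]}: π^{-1}(V) = {i, j} ∉ τ ✗.
  V = {[k]}: π^{-1}(V) = {k} ∉ τ ✗.
  V = {[i=j], [k]}: π^{-1}(V) = {i, j, k} ∉ τ ✗.
  V = {[l]}: π^{-1}(V) = {l} ∈ τ ✓.
  V = {[i=j], [l]}: π^{-1}(V) = {i, j, l} ∈ τ ✓.
  V = {[k], [l]}: π^{-1}(V) = {k, l} ∈ τ ✓.
  V = {[i=j], [k], [l]}: π^{-1}(V) = {i, j, k, l} ∈ τ ✓.
Open sets in the quotient: τ_Q = {{}, {[l]}, {[i=j], [l]}, {[k], [l]}, {[i=j], [k], [l]}} (5 elements).


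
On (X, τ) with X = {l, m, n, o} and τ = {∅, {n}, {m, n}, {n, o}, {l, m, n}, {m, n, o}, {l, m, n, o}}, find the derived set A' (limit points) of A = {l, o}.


A' = ∅

For each x ∈ X, list the open sets U ∈ τ with x ∈ U, then check whether U ∩ (A ∖ {x}) ≠ ∅ for every such U.
  x = l: open {l, m, n} ∋ x has {l, m, n} ∩ (A ∖ {l}) = ∅, so x is NOT a limit point.
  x = m: open {m, n} ∋ x has {m, n} ∩ (A ∖ {m}) = ∅, so x is NOT a limit point.
  x = n: open {n} ∋ x has {n} ∩ (A ∖ {n}) = ∅, so x is NOT a limit point.
  x = o: open {n, o} ∋ x has {n, o} ∩ (A ∖ {o}) = ∅, so x is NOT a limit point.
Collecting: A' = ∅.


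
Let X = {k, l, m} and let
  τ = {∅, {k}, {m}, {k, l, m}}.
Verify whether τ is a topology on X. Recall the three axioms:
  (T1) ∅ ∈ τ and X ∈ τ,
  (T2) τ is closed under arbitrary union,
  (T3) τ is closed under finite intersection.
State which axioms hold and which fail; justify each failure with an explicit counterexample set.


τ is NOT a topology on X.

Axiom (T1): ∅ ∈ τ? Yes; X ∈ τ? Yes.
Axiom (T2/T3): check pairwise unions and intersections of members of τ.
Counterexample for (T2): {k} ∪ {m} = {k, m} ∉ τ. Therefore τ is NOT a topology.


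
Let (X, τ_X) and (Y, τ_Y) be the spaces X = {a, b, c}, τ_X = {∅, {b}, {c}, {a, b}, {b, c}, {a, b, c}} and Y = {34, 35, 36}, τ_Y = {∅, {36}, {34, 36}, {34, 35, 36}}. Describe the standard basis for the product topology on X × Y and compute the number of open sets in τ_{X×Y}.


Basis B = {∅ × ∅, {b} × {36}, {c} × {36}, {a, b} × {36}, {b} × {34, 36}, {b, c} × {36}, {c} × {34, 36}, {a, b, c} × {36}, {b} × {34, 35, 36}, {c} × {34, 35, 36}, {a, b} × {34, 36}, {b, c} × {34, 36}, {a, b} × {34, 35, 36}, {a, b, c} × {34, 36}, {b, c} × {34, 35, 36}, {a, b, c} × {34, 35, 36}}; |τ_{X×Y}| = 40.

Enumerate products U × V with U ∈ τ_X, V ∈ τ_Y (deduplicated):
  ∅ × ∅ = {} (∅)
  {b} × {36} = {(b,36)}
  {c} × {36} = {(c,36)}
  {a, b} × {36} = {(a,36), (b,36)}
  {b} × {34, 36} = {(b,34), (b,36)}
  {b, c} × {36} = {(b,36), (c,36)}
  {c} × {34, 36} = {(c,34), (c,36)}
  {a, b, c} × {36} = {(a,36), (b,36), (c,36)}
  {b} × {34, 35, 36} = {(b,34), (b,35), (b,36)}
  {c} × {34, 35, 36} = {(c,34), (c,35), (c,36)}
  {a, b} × {34, 36} = {(a,34), (a,36), (b,34), (b,36)}
  {b, c} × {34, 36} = {(b,34), (b,36), (c,34), (c,36)}
  {a, b} × {34, 35, 36} = {(a,34), (a,35), (a,36), (b,34), (b,35), (b,36)}
  {a, b, c} × {34, 36} = {(a,34), (a,36), (b,34), (b,36), (c,34), (c,36)}
  {b, c} × {34, 35, 36} = {(b,34), (b,35), (b,36), (c,34), (c,35), (c,36)}
  {a, b, c} × {34, 35, 36} = {(a,34), (a,35), (a,36), (b,34), (b,35), (b,36), (c,34), (c,35), (c,36)}
These 16 distinct sets form the basis B.
Close under arbitrary unions to get τ_{X×Y}; counting gives |τ_{X×Y}| = 40.


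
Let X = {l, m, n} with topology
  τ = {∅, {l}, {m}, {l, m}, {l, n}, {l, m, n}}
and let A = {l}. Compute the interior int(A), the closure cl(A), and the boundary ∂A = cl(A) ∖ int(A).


int(A) = {l}, cl(A) = {l, n}, ∂A = {n}.

Closed sets in (X, τ) are complements of opens:
  closed(X, τ) = {∅, {m}, {n}, {l, n}, {m, n}, {l, m, n}}.
int(A) = ⋃ {U ∈ τ : U ⊆ A}. Opens contained in A: ∅, {l}.
Taking the union of these: int(A) = {l}.
cl(A) = ⋂ {C closed : A ⊆ C}. Closed sets containing A: {l, n}, {l, m, n}.
Intersecting these: cl(A) = {l, n}.
∂A = cl(A) ∖ int(A) = {l, n} ∖ {l} = {n}.


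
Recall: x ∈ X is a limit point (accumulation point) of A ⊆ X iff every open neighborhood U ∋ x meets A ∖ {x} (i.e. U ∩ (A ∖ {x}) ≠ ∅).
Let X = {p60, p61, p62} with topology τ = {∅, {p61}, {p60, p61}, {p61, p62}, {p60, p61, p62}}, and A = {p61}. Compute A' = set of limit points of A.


A' = {p60, p62}

For each x ∈ X, list the open sets U ∈ τ with x ∈ U, then check whether U ∩ (A ∖ {x}) ≠ ∅ for every such U.
  x = p60: opens ∋ x are {p60, p61}, {p60, p61, p62}; each meets A ∖ {p60}, so x IS a limit point.
  x = p61: open {p61} ∋ x has {p61} ∩ (A ∖ {p61}) = ∅, so x is NOT a limit point.
  x = p62: opens ∋ x are {p61, p62}, {p60, p61, p62}; each meets A ∖ {p62}, so x IS a limit point.
Collecting: A' = {p60, p62}.


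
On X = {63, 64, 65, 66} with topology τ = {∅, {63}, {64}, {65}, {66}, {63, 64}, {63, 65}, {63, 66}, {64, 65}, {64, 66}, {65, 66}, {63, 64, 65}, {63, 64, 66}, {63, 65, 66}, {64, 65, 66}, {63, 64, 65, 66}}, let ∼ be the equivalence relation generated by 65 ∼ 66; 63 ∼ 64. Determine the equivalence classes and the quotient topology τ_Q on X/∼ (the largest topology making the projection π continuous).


X/∼ = {[63=64], [65=66]}; |τ_Q| = 4.

Equivalence classes: [63=64], [65=66].
Quotient map π: X → X/∼ sends 63 ↦ [63=64], 64 ↦ [63=64], 65 ↦ [65=66], 66 ↦ [65=66].
For each subset V ⊆ X/∼, compute π^{-1}(V) ⊆ X and check whether π^{-1}(V) ∈ τ. V is open in τ_Q iff π^{-1}(V) ∈ τ.
  V = {}: π^{-1}(V) = ∅ ∈ τ ✓.
  V = {[63=64]}: π^{-1}(V) = {63, 64} ∈ τ ✓.
  V = {[65=66]}: π^{-1}(V) = {65, 66} ∈ τ ✓.
  V = {[63=64], [65=66]}: π^{-1}(V) = {63, 64, 65, 66} ∈ τ ✓.
Open sets in the quotient: τ_Q = {{}, {[63=64]}, {[65=66]}, {[63=64], [65=66]}} (4 elements).


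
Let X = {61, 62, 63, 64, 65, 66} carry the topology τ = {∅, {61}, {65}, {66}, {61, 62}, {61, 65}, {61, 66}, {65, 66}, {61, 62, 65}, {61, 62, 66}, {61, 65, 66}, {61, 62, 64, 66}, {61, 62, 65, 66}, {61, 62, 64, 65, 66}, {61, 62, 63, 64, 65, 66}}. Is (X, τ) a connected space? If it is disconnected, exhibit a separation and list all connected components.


(X, τ) is connected.

Find clopen sets (U ∈ τ with X ∖ U ∈ τ):
  U = ∅, X ∖ U = {61, 62, 63, 64, 65, 66} — both open, so U is clopen.
  U = {61, 62, 63, 64, 65, 66}, X ∖ U = ∅ — both open, so U is clopen.
Only trivial clopens (∅ and X) exist, so (X, τ) is connected.
Compute connected components by grouping points that agree on all clopens:
  component: {61, 62, 63, 64, 65, 66}


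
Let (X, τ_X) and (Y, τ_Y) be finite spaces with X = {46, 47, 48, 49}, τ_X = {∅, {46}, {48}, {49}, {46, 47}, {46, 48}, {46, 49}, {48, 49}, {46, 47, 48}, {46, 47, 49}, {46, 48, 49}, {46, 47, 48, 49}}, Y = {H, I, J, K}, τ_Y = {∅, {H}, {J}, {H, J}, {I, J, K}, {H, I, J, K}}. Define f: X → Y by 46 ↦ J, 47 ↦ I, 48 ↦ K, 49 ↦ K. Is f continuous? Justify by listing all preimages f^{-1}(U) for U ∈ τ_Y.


f IS continuous.

Compute f^{-1}(U) for each U ∈ τ_Y:
  U = ∅: f^{-1}(U) = ∅ ∈ τ_X ✓.
  U = {H}: f^{-1}(U) = ∅ ∈ τ_X ✓.
  U = {J}: f^{-1}(U) = {46} ∈ τ_X ✓.
  U = {H, J}: f^{-1}(U) = {46} ∈ τ_X ✓.
  U = {I, J, K}: f^{-1}(U) = {46, 47, 48, 49} ∈ τ_X ✓.
  U = {H, I, J, K}: f^{-1}(U) = {46, 47, 48, 49} ∈ τ_X ✓.
Every preimage lies in τ_X, so f IS continuous.


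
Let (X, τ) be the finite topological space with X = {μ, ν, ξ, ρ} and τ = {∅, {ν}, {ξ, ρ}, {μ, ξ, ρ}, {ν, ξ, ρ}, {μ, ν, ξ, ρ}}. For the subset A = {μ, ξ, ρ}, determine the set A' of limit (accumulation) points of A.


A' = {μ, ξ, ρ}

For each x ∈ X, list the open sets U ∈ τ with x ∈ U, then check whether U ∩ (A ∖ {x}) ≠ ∅ for every such U.
  x = μ: opens ∋ x are {μ, ξ, ρ}, {μ, ν, ξ, ρ}; each meets A ∖ {μ}, so x IS a limit point.
  x = ν: open {ν} ∋ x has {ν} ∩ (A ∖ {ν}) = ∅, so x is NOT a limit point.
  x = ξ: opens ∋ x are {ξ, ρ}, {μ, ξ, ρ}, {ν, ξ, ρ}, {μ, ν, ξ, ρ}; each meets A ∖ {ξ}, so x IS a limit point.
  x = ρ: opens ∋ x are {ξ, ρ}, {μ, ξ, ρ}, {ν, ξ, ρ}, {μ, ν, ξ, ρ}; each meets A ∖ {ρ}, so x IS a limit point.
Collecting: A' = {μ, ξ, ρ}.


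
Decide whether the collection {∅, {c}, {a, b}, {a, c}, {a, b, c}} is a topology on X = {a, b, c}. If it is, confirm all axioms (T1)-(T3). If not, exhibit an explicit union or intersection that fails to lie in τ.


τ is NOT a topology on X.

Axiom (T1): ∅ ∈ τ? Yes; X ∈ τ? Yes.
Axiom (T2/T3): check pairwise unions and intersections of members of τ.
Counterexample for (T3): {a, b} ∩ {a, c} = {a} ∉ τ. Therefore τ is NOT a topology.


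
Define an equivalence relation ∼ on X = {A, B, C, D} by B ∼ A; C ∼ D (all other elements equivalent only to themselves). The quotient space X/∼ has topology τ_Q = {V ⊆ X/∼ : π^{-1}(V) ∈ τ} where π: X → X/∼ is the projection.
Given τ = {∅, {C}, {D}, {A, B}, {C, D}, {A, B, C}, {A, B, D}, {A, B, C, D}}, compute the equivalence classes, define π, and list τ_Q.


X/∼ = {[A=B], [C=D]}; |τ_Q| = 4.

Equivalence classes: [A=B], [C=D].
Quotient map π: X → X/∼ sends A ↦ [A=B], B ↦ [A=B], C ↦ [C=D], D ↦ [C=D].
For each subset V ⊆ X/∼, compute π^{-1}(V) ⊆ X and check whether π^{-1}(V) ∈ τ. V is open in τ_Q iff π^{-1}(V) ∈ τ.
  V = {}: π^{-1}(V) = ∅ ∈ τ ✓.
  V = {[A=B]}: π^{-1}(V) = {A, B} ∈ τ ✓.
  V = {[C=D]}: π^{-1}(V) = {C, D} ∈ τ ✓.
  V = {[A=B], [C=D]}: π^{-1}(V) = {A, B, C, D} ∈ τ ✓.
Open sets in the quotient: τ_Q = {{}, {[A=B]}, {[C=D]}, {[A=B], [C=D]}} (4 elements).


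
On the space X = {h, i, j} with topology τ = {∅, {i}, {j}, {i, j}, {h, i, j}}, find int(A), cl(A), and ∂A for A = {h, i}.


int(A) = {i}, cl(A) = {h, i}, ∂A = {h}.

Closed sets in (X, τ) are complements of opens:
  closed(X, τ) = {∅, {h}, {h, i}, {h, j}, {h, i, j}}.
int(A) = ⋃ {U ∈ τ : U ⊆ A}. Opens contained in A: ∅, {i}.
Taking the union of these: int(A) = {i}.
cl(A) = ⋂ {C closed : A ⊆ C}. Closed sets containing A: {h, i}, {h, i, j}.
Intersecting these: cl(A) = {h, i}.
∂A = cl(A) ∖ int(A) = {h, i} ∖ {i} = {h}.


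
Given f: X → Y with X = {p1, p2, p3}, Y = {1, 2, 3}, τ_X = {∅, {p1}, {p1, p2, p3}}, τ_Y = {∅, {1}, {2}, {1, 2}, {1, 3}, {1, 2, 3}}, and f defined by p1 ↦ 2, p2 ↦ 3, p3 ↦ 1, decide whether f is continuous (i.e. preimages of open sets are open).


f is NOT continuous.

Compute f^{-1}(U) for each U ∈ τ_Y:
  U = ∅: f^{-1}(U) = ∅ ∈ τ_X ✓.
  U = {1}: f^{-1}(U) = {p3} ∉ τ_X ✗.
  U = {2}: f^{-1}(U) = {p1} ∈ τ_X ✓.
  U = {1, 2}: f^{-1}(U) = {p1, p3} ∉ τ_X ✗.
  U = {1, 3}: f^{-1}(U) = {p2, p3} ∉ τ_X ✗.
  U = {1, 2, 3}: f^{-1}(U) = {p1, p2, p3} ∈ τ_X ✓.
Found U = {1} with f^{-1}(U) = {p3} not in τ_X. Therefore f is NOT continuous.


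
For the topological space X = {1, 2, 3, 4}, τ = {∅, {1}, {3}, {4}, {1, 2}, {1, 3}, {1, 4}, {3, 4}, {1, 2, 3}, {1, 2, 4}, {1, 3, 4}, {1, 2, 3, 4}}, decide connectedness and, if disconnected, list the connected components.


(X, τ) is disconnected; components = [{3}, {4}, {1, 2}].

Find clopen sets (U ∈ τ with X ∖ U ∈ τ):
  U = ∅, X ∖ U = {1, 2, 3, 4} — both open, so U is clopen.
  U = {3}, X ∖ U = {1, 2, 4} — both open, so U is clopen.
  U = {4}, X ∖ U = {1, 2, 3} — both open, so U is clopen.
  U = {1, 2}, X ∖ U = {3, 4} — both open, so U is clopen.
  U = {3, 4}, X ∖ U = {1, 2} — both open, so U is clopen.
  U = {1, 2, 3}, X ∖ U = {4} — both open, so U is clopen.
  U = {1, 2, 4}, X ∖ U = {3} — both open, so U is clopen.
  U = {1, 2, 3, 4}, X ∖ U = ∅ — both open, so U is clopen.
Nontrivial clopen(s) exist: e.g. {3, 4}. So (X, τ) is disconnected.
Compute connected components by grouping points that agree on all clopens:
  component: {3}
  component: {4}
  component: {1, 2}


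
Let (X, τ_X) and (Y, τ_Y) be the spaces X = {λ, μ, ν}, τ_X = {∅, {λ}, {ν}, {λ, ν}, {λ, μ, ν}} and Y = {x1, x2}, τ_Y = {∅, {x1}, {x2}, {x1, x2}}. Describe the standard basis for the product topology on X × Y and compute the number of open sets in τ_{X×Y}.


Basis B = {∅ × ∅, {λ} × {x1}, {λ} × {x2}, {ν} × {x1}, {ν} × {x2}, {λ} × {x1, x2}, {λ, ν} × {x1}, {λ, ν} × {x2}, {ν} × {x1, x2}, {λ, μ, ν} × {x1}, {λ, μ, ν} × {x2}, {λ, ν} × {x1, x2}, {λ, μ, ν} × {x1, x2}}; |τ_{X×Y}| = 25.

Enumerate products U × V with U ∈ τ_X, V ∈ τ_Y (deduplicated):
  ∅ × ∅ = {} (∅)
  {λ} × {x1} = {(λ,x1)}
  {λ} × {x2} = {(λ,x2)}
  {ν} × {x1} = {(ν,x1)}
  {ν} × {x2} = {(ν,x2)}
  {λ} × {x1, x2} = {(λ,x1), (λ,x2)}
  {λ, ν} × {x1} = {(λ,x1), (ν,x1)}
  {λ, ν} × {x2} = {(λ,x2), (ν,x2)}
  {ν} × {x1, x2} = {(ν,x1), (ν,x2)}
  {λ, μ, ν} × {x1} = {(λ,x1), (μ,x1), (ν,x1)}
  {λ, μ, ν} × {x2} = {(λ,x2), (μ,x2), (ν,x2)}
  {λ, ν} × {x1, x2} = {(λ,x1), (λ,x2), (ν,x1), (ν,x2)}
  {λ, μ, ν} × {x1, x2} = {(λ,x1), (λ,x2), (μ,x1), (μ,x2), (ν,x1), (ν,x2)}
These 13 distinct sets form the basis B.
Close under arbitrary unions to get τ_{X×Y}; counting gives |τ_{X×Y}| = 25.


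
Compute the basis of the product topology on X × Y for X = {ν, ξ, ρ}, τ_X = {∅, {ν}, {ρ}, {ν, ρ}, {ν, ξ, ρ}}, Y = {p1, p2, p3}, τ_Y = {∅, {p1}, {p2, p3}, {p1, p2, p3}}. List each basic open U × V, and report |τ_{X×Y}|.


Basis B = {∅ × ∅, {ν} × {p1}, {ρ} × {p1}, {ν, ρ} × {p1}, {ν} × {p2, p3}, {ρ} × {p2, p3}, {ν} × {p1, p2, p3}, {ν, ξ, ρ} × {p1}, {ρ} × {p1, p2, p3}, {ν, ρ} × {p2, p3}, {ν, ρ} × {p1, p2, p3}, {ν, ξ, ρ} × {p2, p3}, {ν, ξ, ρ} × {p1, p2, p3}}; |τ_{X×Y}| = 25.

Enumerate products U × V with U ∈ τ_X, V ∈ τ_Y (deduplicated):
  ∅ × ∅ = {} (∅)
  {ν} × {p1} = {(ν,p1)}
  {ρ} × {p1} = {(ρ,p1)}
  {ν, ρ} × {p1} = {(ν,p1), (ρ,p1)}
  {ν} × {p2, p3} = {(ν,p2), (ν,p3)}
  {ρ} × {p2, p3} = {(ρ,p2), (ρ,p3)}
  {ν} × {p1, p2, p3} = {(ν,p1), (ν,p2), (ν,p3)}
  {ν, ξ, ρ} × {p1} = {(ν,p1), (ξ,p1), (ρ,p1)}
  {ρ} × {p1, p2, p3} = {(ρ,p1), (ρ,p2), (ρ,p3)}
  {ν, ρ} × {p2, p3} = {(ν,p2), (ν,p3), (ρ,p2), (ρ,p3)}
  {ν, ρ} × {p1, p2, p3} = {(ν,p1), (ν,p2), (ν,p3), (ρ,p1), (ρ,p2), (ρ,p3)}
  {ν, ξ, ρ} × {p2, p3} = {(ν,p2), (ν,p3), (ξ,p2), (ξ,p3), (ρ,p2), (ρ,p3)}
  {ν, ξ, ρ} × {p1, p2, p3} = {(ν,p1), (ν,p2), (ν,p3), (ξ,p1), (ξ,p2), (ξ,p3), (ρ,p1), (ρ,p2), (ρ,p3)}
These 13 distinct sets form the basis B.
Close under arbitrary unions to get τ_{X×Y}; counting gives |τ_{X×Y}| = 25.


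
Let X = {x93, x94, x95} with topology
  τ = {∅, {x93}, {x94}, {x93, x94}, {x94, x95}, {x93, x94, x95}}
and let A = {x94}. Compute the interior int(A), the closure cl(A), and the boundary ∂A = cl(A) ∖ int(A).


int(A) = {x94}, cl(A) = {x94, x95}, ∂A = {x95}.

Closed sets in (X, τ) are complements of opens:
  closed(X, τ) = {∅, {x93}, {x95}, {x93, x95}, {x94, x95}, {x93, x94, x95}}.
int(A) = ⋃ {U ∈ τ : U ⊆ A}. Opens contained in A: ∅, {x94}.
Taking the union of these: int(A) = {x94}.
cl(A) = ⋂ {C closed : A ⊆ C}. Closed sets containing A: {x94, x95}, {x93, x94, x95}.
Intersecting these: cl(A) = {x94, x95}.
∂A = cl(A) ∖ int(A) = {x94, x95} ∖ {x94} = {x95}.
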